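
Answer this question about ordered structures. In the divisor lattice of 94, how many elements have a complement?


An element a is complemented if some b has a meet b = bottom, a join b = top.
a is complemented iff gcd(a, n/a)=1, i.e. a is a unitary divisor of 94.
Complemented elements: 1, 2, 47, 94
Count: 4


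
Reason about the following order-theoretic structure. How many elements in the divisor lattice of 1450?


Divisors of 1450: [1, 2, 5, 10, 25, 29, 50, 58, 145, 290, 725, 1450]
Count: 12


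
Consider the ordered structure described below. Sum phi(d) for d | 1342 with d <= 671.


Divisors of 1342 up to 671: [1, 2, 11, 22, 61, 122, 671]
phi values: [1, 1, 10, 10, 60, 60, 600]
Sum = 742


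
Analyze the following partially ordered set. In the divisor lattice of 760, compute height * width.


Height = length of longest chain minus 1; width = size of largest antichain.
A maximum chain: 1 | 19 | 95 | 190 | 380 | 760  (height 5).
A maximum antichain: {4, 10, 38, 95}  (width 4).
Product = 5 * 4 = 20


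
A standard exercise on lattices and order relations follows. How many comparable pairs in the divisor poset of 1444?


A comparable pair {a,b} has a < b or b < a in the order.
Count unordered pairs where one element is strictly below the other.
Examples: {1,2}, {1,4}, {1,19}, {1,38}, ...
Total comparable pairs: 27


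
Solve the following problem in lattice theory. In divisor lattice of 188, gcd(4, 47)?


Meet=gcd.
gcd(4,47)=1


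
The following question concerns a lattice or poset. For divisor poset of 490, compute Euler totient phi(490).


phi(n) = n * prod_{p|n} (1 - 1/p).
Prime divisors of 490: [2, 5, 7]
phi(490) = 490 * (1 - 1/2) * (1 - 1/5) * (1 - 1/7)
phi(490) = 168


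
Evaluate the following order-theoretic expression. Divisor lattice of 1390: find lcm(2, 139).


In a divisor lattice, join = lcm (least common multiple).
gcd(2,139) = 1
lcm(2,139) = 2*139/gcd = 278/1 = 278


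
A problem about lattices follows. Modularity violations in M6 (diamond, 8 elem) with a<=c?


Modular law: if a <= c then a v (b ^ c) = (a v b) ^ c.
Check all triples (a,b,c) with a <= c among 8 elements.
This lattice is modular (diamonds M_m and their chain-products are modular).
Total violating triples: 0


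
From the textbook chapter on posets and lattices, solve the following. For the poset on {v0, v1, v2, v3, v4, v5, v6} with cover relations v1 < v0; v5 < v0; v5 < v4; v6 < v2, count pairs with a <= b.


The order relation is {(a,b) : a <= b}, reflexive so it includes (a,a).
Examples: (v0,v0), (v1,v0), (v1,v1), (v2,v2), (v3,v3), ...
Total ordered pairs: 11


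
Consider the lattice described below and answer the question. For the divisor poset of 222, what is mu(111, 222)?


In a divisor lattice, mu(a,b) = mu(b/a) where mu is the classical Mobius function.
b/a = 222/111 = 2
Prime factorization of 2: primes [2]
2 is squarefree with 1 prime factor(s), so mu(2) = (-1)^1 = -1


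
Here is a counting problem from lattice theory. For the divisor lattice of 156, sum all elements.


sigma(n) = sum of divisors.
Divisors of 156: [1, 2, 3, 4, 6, 12, 13, 26, 39, 52, 78, 156]
Sum = 392


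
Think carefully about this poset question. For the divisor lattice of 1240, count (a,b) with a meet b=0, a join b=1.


Complement pair (a,b): a meet b = bottom, a join b = top.
Here: gcd(a,b)=1 and lcm(a,b)=1240, i.e. a*b=1240 with a,b coprime.
Pairs found: (1,1240), (5,248), (8,155), (31,40), ... (4 more)
Total ordered pairs: 8


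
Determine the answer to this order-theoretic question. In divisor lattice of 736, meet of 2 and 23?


In a divisor lattice, meet = gcd (greatest common divisor).
By Euclidean algorithm or factoring: gcd(2,23) = 1


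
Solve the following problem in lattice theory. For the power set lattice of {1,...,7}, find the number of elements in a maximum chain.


A chain is a totally ordered subset; we count the number of elements in a maximum chain.
Compute, for each element x, the size of the longest chain ending at x:
  {}: 1
  {1}: 2
  {2}: 2
  {3}: 2
  {4}: 2
  {5}: 2
  ...
A maximum chain: {} < {1} < {1,2} < {1,2,3} < {1,2,3,4} < {1,2,3,4,5} < {1,2,3,4,5,6} < {1,2,3,4,5,6,7}
Number of elements in the longest chain: 8


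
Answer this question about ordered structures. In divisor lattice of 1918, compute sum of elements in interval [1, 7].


Interval [1,7] in divisors of 1918: [1, 7]
Sum = 8


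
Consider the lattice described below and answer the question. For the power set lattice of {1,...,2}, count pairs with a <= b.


The order relation is {(a,b) : a <= b}, reflexive so it includes (a,a).
Examples: ({},{}), ({},{1,2}), ({},{1}), ({},{2}), ({1,2},{1,2}), ...
Total ordered pairs: 9


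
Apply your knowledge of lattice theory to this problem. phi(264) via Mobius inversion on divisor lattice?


phi(n) = n * prod_{p|n} (1 - 1/p).
Prime divisors of 264: [2, 3, 11]
phi(264) = 264 * (1 - 1/2) * (1 - 1/3) * (1 - 1/11)
phi(264) = 80


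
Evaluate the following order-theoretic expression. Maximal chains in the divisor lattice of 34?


A maximal chain goes from the minimum element to a maximal element via cover relations.
Counting all min-to-max paths in the cover graph.
Total maximal chains: 2


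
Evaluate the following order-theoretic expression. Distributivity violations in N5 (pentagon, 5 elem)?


Distributive law: a ^ (b v c) = (a ^ b) v (a ^ c).
Check all 5^3 = 125 ordered triples (a,b,c).
  e.g. a=b, b=a, c=c: lhs=b != rhs=a
  e.g. a=b, b=c, c=a: lhs=b != rhs=a
Total violating triples: 2


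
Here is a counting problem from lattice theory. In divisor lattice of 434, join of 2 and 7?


In a divisor lattice, join = lcm (least common multiple).
gcd(2,7) = 1
lcm(2,7) = 2*7/gcd = 14/1 = 14


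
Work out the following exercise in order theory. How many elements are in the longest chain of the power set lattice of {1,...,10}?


A chain is a totally ordered subset; we count the number of elements in a maximum chain.
Compute, for each element x, the size of the longest chain ending at x:
  {}: 1
  {1}: 2
  {2}: 2
  {3}: 2
  {4}: 2
  {5}: 2
  ...
A maximum chain: {} < {1} < {1,2} < {1,2,3} < {1,2,3,4} < {1,2,3,4,5} < {1,2,3,4,5,6} < {1,2,3,4,5,6,7} < {1,2,3,4,5,6,7,8} < {1,2,3,4,5,6,7,8,9} < {1,2,3,4,5,6,7,8,9,10}
Number of elements in the longest chain: 11


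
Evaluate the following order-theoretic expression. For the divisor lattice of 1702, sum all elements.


sigma(n) = sum of divisors.
Divisors of 1702: [1, 2, 23, 37, 46, 74, 851, 1702]
Sum = 2736


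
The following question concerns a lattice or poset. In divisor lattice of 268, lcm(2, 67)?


Join=lcm.
gcd(2,67)=1
lcm=134


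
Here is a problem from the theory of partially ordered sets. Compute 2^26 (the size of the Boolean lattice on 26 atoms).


Power set = 2^n.
2^26 = 67108864


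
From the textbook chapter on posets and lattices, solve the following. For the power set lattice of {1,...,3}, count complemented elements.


An element a is complemented if some b has a meet b = bottom, a join b = top.
every subset A has complement S\A, so all elements are complemented.
Complemented elements: {}, {1}, {2}, {3}, {1,2}, {1,3}, ... (2 more)
Count: 8


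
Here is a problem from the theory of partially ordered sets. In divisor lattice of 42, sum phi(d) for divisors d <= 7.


Divisors of 42 up to 7: [1, 2, 3, 6, 7]
phi values: [1, 1, 2, 2, 6]
Sum = 12


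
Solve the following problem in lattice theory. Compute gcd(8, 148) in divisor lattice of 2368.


In a divisor lattice, meet = gcd (greatest common divisor).
By Euclidean algorithm or factoring: gcd(8,148) = 4


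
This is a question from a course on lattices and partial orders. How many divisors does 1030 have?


Divisors of 1030: [1, 2, 5, 10, 103, 206, 515, 1030]
Count: 8


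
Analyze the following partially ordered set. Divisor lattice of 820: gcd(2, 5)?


Meet=gcd.
gcd(2,5)=1


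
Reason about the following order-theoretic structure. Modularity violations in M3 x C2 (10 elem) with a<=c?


Modular law: if a <= c then a v (b ^ c) = (a v b) ^ c.
Check all triples (a,b,c) with a <= c among 10 elements.
This lattice is modular (diamonds M_m and their chain-products are modular).
Total violating triples: 0


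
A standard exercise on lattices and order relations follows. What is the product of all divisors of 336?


Divisors of 336: [1, 2, 3, 4, 6, 7, 8, 12, 14, 16, 21, 24, 28, 42, 48, 56, 84, 112, 168, 336]
Product = n^(d(n)/2) = 336^(20/2)
Product = 18339723085451720682110976


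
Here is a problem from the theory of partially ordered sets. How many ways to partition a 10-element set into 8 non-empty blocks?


S(n,k) = k*S(n-1,k) + S(n-1,k-1).
S(9,8) = 36, S(9,7) = 462
S(10,8) = 8*36 + 462 = 288 + 462
S(10,8) = 750


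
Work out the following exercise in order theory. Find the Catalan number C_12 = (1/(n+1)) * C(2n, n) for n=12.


C(n) = C(2n, n) / (n+1).
C(24, 12) = 2704156
C(12) = 2704156 / 13 = 208012


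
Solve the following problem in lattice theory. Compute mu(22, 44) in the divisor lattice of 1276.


In a divisor lattice, mu(a,b) = mu(b/a) where mu is the classical Mobius function.
b/a = 44/22 = 2
Prime factorization of 2: primes [2]
2 is squarefree with 1 prime factor(s), so mu(2) = (-1)^1 = -1


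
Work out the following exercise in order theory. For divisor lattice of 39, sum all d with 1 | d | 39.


Interval [1,39] in divisors of 39: [1, 3, 13, 39]
Sum = 56


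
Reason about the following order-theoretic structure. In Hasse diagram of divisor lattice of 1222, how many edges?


A cover relation a -< b holds when a < b with no c strictly between.
Cover relations:
  1 -< 2
  1 -< 13
  1 -< 47
  2 -< 26
  2 -< 94
  13 -< 26
  13 -< 611
  26 -< 1222
  ...4 more
Total: 12


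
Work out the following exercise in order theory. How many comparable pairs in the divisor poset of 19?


A comparable pair {a,b} has a < b or b < a in the order.
Count unordered pairs where one element is strictly below the other.
Examples: {1,19}
Total comparable pairs: 1


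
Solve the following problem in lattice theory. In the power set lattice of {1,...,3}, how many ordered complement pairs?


Complement pair (a,b): a meet b = bottom, a join b = top.
Here: A intersect B = {} and A union B = {1,...,3}.
Pairs found: ({},{1,2,3}), ({1},{2,3}), ({2},{1,3}), ({3},{1,2}), ... (4 more)
Total ordered pairs: 8


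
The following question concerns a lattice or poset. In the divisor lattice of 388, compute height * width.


Height = length of longest chain minus 1; width = size of largest antichain.
A maximum chain: 1 | 97 | 194 | 388  (height 3).
A maximum antichain: {2, 97}  (width 2).
Product = 3 * 2 = 6


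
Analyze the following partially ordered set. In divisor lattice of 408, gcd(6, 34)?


Meet=gcd.
gcd(6,34)=2


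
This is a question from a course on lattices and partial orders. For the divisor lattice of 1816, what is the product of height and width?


Height = length of longest chain minus 1; width = size of largest antichain.
A maximum chain: 1 | 227 | 454 | 908 | 1816  (height 4).
A maximum antichain: {2, 227}  (width 2).
Product = 4 * 2 = 8


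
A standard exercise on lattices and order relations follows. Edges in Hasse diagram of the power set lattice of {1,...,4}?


A cover relation a -< b holds when a < b with no c strictly between.
Cover relations:
  {} -< {1}
  {} -< {2}
  {} -< {3}
  {} -< {4}
  {1} -< {1,2}
  {1} -< {1,3}
  {1} -< {1,4}
  {2} -< {1,2}
  ...24 more
Total: 32


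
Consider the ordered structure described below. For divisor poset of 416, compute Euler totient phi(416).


phi(n) = n * prod_{p|n} (1 - 1/p).
Prime divisors of 416: [2, 13]
phi(416) = 416 * (1 - 1/2) * (1 - 1/13)
phi(416) = 192


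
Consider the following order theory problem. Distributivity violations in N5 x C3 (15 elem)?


Distributive law: a ^ (b v c) = (a ^ b) v (a ^ c).
Check all 15^3 = 3375 ordered triples (a,b,c).
  e.g. a=(b,0), b=(a,0), c=(c,0): lhs=(b,0) != rhs=(a,0)
  e.g. a=(b,0), b=(a,0), c=(c,1): lhs=(b,0) != rhs=(a,0)
Total violating triples: 54


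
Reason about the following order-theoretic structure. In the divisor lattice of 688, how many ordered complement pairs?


Complement pair (a,b): a meet b = bottom, a join b = top.
Here: gcd(a,b)=1 and lcm(a,b)=688, i.e. a*b=688 with a,b coprime.
Pairs found: (1,688), (16,43), (43,16), (688,1)
Total ordered pairs: 4


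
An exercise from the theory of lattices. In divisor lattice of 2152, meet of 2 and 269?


In a divisor lattice, meet = gcd (greatest common divisor).
By Euclidean algorithm or factoring: gcd(2,269) = 1


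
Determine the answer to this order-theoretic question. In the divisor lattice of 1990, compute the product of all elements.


Divisors of 1990: [1, 2, 5, 10, 199, 398, 995, 1990]
Product = n^(d(n)/2) = 1990^(8/2)
Product = 15682392010000


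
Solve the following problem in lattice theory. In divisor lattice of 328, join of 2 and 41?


In a divisor lattice, join = lcm (least common multiple).
gcd(2,41) = 1
lcm(2,41) = 2*41/gcd = 82/1 = 82


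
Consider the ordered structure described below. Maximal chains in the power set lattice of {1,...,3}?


A maximal chain goes from the minimum element to a maximal element via cover relations.
Counting all min-to-max paths in the cover graph.
Total maximal chains: 6


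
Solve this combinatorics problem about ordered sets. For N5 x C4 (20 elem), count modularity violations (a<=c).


Modular law: if a <= c then a v (b ^ c) = (a v b) ^ c.
Check all triples (a,b,c) with a <= c among 20 elements.
  e.g. a=(a,0), b=(c,0), c=(b,0): lhs=(a,0) != rhs=(b,0)
  e.g. a=(a,0), b=(c,1), c=(b,0): lhs=(a,0) != rhs=(b,0)
Total violating triples: 40


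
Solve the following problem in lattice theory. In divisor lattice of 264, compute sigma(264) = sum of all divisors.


sigma(n) = sum of divisors.
Divisors of 264: [1, 2, 3, 4, 6, 8, 11, 12, 22, 24, 33, 44, 66, 88, 132, 264]
Sum = 720


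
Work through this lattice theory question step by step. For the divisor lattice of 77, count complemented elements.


An element a is complemented if some b has a meet b = bottom, a join b = top.
a is complemented iff gcd(a, n/a)=1, i.e. a is a unitary divisor of 77.
Complemented elements: 1, 7, 11, 77
Count: 4


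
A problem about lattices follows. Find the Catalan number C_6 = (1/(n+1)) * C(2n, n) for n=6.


C(n) = C(2n, n) / (n+1).
C(12, 6) = 924
C(6) = 924 / 7 = 132


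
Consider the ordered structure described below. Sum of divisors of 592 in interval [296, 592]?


Interval [296,592] in divisors of 592: [296, 592]
Sum = 888


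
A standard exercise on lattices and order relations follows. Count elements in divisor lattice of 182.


Divisors of 182: [1, 2, 7, 13, 14, 26, 91, 182]
Count: 8


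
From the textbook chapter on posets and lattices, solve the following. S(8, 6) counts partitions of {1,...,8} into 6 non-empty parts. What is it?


S(n,k) = k*S(n-1,k) + S(n-1,k-1).
S(7,6) = 21, S(7,5) = 140
S(8,6) = 6*21 + 140 = 126 + 140
S(8,6) = 266


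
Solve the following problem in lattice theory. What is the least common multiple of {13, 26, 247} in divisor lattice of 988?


In a divisor lattice, join = lcm (least common multiple).
Compute lcm iteratively: start with first element, then lcm(current, next).
Elements: [13, 26, 247]
lcm(13,26) = 26
lcm(26,247) = 494
Final lcm = 494


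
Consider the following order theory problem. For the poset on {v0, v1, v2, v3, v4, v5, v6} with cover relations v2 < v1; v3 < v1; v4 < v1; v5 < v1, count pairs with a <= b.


The order relation is {(a,b) : a <= b}, reflexive so it includes (a,a).
Examples: (v0,v0), (v1,v1), (v2,v1), (v2,v2), (v3,v1), ...
Total ordered pairs: 11


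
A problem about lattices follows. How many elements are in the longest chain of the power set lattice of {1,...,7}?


A chain is a totally ordered subset; we count the number of elements in a maximum chain.
Compute, for each element x, the size of the longest chain ending at x:
  {}: 1
  {1}: 2
  {2}: 2
  {3}: 2
  {4}: 2
  {5}: 2
  ...
A maximum chain: {} < {1} < {1,2} < {1,2,3} < {1,2,3,4} < {1,2,3,4,5} < {1,2,3,4,5,6} < {1,2,3,4,5,6,7}
Number of elements in the longest chain: 8


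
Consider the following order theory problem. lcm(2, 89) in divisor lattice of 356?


Join=lcm.
gcd(2,89)=1
lcm=178


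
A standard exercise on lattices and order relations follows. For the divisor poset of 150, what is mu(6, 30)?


In a divisor lattice, mu(a,b) = mu(b/a) where mu is the classical Mobius function.
b/a = 30/6 = 5
Prime factorization of 5: primes [5]
5 is squarefree with 1 prime factor(s), so mu(5) = (-1)^1 = -1


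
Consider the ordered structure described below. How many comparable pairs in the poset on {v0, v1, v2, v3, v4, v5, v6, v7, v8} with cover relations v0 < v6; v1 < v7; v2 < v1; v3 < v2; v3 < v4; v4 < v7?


A comparable pair {a,b} has a < b or b < a in the order.
Count unordered pairs where one element is strictly below the other.
Examples: {v0,v6}, {v1,v2}, {v1,v3}, {v1,v7}, ...
Total comparable pairs: 9


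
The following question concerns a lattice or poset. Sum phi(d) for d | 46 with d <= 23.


Divisors of 46 up to 23: [1, 2, 23]
phi values: [1, 1, 22]
Sum = 24


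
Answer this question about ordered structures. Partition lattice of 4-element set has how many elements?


B(n) = number of set partitions of an n-element set.
B(n) satisfies the recurrence: B(n+1) = sum_k C(n,k)*B(k).
B(4) = 15


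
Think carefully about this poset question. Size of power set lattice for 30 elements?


Power set = 2^n.
2^30 = 1073741824


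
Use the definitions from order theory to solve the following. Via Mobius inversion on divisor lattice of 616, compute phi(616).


phi(n) = n * prod_{p|n} (1 - 1/p).
Prime divisors of 616: [2, 7, 11]
phi(616) = 616 * (1 - 1/2) * (1 - 1/7) * (1 - 1/11)
phi(616) = 240


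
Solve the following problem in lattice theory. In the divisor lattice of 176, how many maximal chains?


A maximal chain goes from the minimum element to a maximal element via cover relations.
Counting all min-to-max paths in the cover graph.
Total maximal chains: 5


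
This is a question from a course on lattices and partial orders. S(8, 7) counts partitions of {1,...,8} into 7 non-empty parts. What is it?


S(n,k) = k*S(n-1,k) + S(n-1,k-1).
S(7,7) = 1, S(7,6) = 21
S(8,7) = 7*1 + 21 = 7 + 21
S(8,7) = 28


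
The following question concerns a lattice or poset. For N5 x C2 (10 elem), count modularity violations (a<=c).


Modular law: if a <= c then a v (b ^ c) = (a v b) ^ c.
Check all triples (a,b,c) with a <= c among 10 elements.
  e.g. a=(a,0), b=(c,0), c=(b,0): lhs=(a,0) != rhs=(b,0)
  e.g. a=(a,0), b=(c,1), c=(b,0): lhs=(a,0) != rhs=(b,0)
Total violating triples: 6


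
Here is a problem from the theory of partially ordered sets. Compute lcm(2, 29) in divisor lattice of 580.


In a divisor lattice, join = lcm (least common multiple).
gcd(2,29) = 1
lcm(2,29) = 2*29/gcd = 58/1 = 58


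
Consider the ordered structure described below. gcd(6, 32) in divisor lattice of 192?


Meet=gcd.
gcd(6,32)=2


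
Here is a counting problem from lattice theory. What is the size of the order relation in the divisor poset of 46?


The order relation is {(a,b) : a <= b}, reflexive so it includes (a,a).
Examples: (1,1), (1,2), (1,23), (1,46), (2,2), ...
Total ordered pairs: 9


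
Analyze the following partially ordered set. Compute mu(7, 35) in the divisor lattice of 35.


In a divisor lattice, mu(a,b) = mu(b/a) where mu is the classical Mobius function.
b/a = 35/7 = 5
Prime factorization of 5: primes [5]
5 is squarefree with 1 prime factor(s), so mu(5) = (-1)^1 = -1


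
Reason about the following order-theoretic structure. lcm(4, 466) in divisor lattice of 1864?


Join=lcm.
gcd(4,466)=2
lcm=932


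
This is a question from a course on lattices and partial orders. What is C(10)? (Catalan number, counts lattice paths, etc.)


C(n) = C(2n, n) / (n+1).
C(20, 10) = 184756
C(10) = 184756 / 11 = 16796


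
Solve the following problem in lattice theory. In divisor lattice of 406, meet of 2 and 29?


In a divisor lattice, meet = gcd (greatest common divisor).
By Euclidean algorithm or factoring: gcd(2,29) = 1


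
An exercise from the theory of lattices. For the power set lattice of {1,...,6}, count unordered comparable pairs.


A comparable pair {a,b} has a < b or b < a in the order.
Count unordered pairs where one element is strictly below the other.
Examples: {{},{1}}, {{},{2}}, {{},{3}}, {{},{4}}, ...
Total comparable pairs: 665


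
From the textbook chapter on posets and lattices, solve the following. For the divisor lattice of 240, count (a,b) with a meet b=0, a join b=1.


Complement pair (a,b): a meet b = bottom, a join b = top.
Here: gcd(a,b)=1 and lcm(a,b)=240, i.e. a*b=240 with a,b coprime.
Pairs found: (1,240), (3,80), (5,48), (15,16), ... (4 more)
Total ordered pairs: 8


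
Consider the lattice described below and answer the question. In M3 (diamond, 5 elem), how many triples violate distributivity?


Distributive law: a ^ (b v c) = (a ^ b) v (a ^ c).
Check all 5^3 = 125 ordered triples (a,b,c).
  e.g. a=a1, b=a2, c=a3: lhs=a1 != rhs=0
  e.g. a=a1, b=a3, c=a2: lhs=a1 != rhs=0
Total violating triples: 6


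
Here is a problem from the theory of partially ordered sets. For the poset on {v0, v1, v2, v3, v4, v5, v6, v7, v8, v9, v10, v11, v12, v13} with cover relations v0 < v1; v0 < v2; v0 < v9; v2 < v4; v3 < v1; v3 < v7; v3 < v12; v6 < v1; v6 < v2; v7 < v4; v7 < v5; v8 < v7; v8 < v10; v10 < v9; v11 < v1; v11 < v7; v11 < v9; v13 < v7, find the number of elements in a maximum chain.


A chain is a totally ordered subset; we count the number of elements in a maximum chain.
Compute, for each element x, the size of the longest chain ending at x:
  v0: 1
  v3: 1
  v6: 1
  v8: 1
  v11: 1
  v13: 1
  ...
A maximum chain: v0 < v2 < v4
Number of elements in the longest chain: 3


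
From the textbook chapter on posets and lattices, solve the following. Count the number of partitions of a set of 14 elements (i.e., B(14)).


B(n) = number of set partitions of an n-element set.
B(n) satisfies the recurrence: B(n+1) = sum_k C(n,k)*B(k).
B(14) = 190899322


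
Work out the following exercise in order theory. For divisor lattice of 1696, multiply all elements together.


Divisors of 1696: [1, 2, 4, 8, 16, 32, 53, 106, 212, 424, 848, 1696]
Product = n^(d(n)/2) = 1696^(12/2)
Product = 23798801546447159296


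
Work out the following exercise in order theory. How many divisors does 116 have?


Divisors of 116: [1, 2, 4, 29, 58, 116]
Count: 6


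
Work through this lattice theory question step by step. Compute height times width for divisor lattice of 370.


Height = length of longest chain minus 1; width = size of largest antichain.
A maximum chain: 1 | 37 | 185 | 370  (height 3).
A maximum antichain: {2, 5, 37}  (width 3).
Product = 3 * 3 = 9


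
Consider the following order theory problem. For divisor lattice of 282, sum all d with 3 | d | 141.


Interval [3,141] in divisors of 282: [3, 141]
Sum = 144


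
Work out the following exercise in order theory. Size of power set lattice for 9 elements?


Power set = 2^n.
2^9 = 512


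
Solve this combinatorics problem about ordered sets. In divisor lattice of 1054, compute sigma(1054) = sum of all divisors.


sigma(n) = sum of divisors.
Divisors of 1054: [1, 2, 17, 31, 34, 62, 527, 1054]
Sum = 1728


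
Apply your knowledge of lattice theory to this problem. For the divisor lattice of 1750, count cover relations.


A cover relation a -< b holds when a < b with no c strictly between.
Cover relations:
  1 -< 2
  1 -< 5
  1 -< 7
  2 -< 10
  2 -< 14
  5 -< 10
  5 -< 25
  5 -< 35
  ...20 more
Total: 28


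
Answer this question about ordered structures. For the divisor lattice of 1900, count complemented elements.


An element a is complemented if some b has a meet b = bottom, a join b = top.
a is complemented iff gcd(a, n/a)=1, i.e. a is a unitary divisor of 1900.
Complemented elements: 1, 4, 19, 25, 76, 100, ... (2 more)
Count: 8


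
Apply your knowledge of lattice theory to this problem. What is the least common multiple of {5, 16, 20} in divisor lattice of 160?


In a divisor lattice, join = lcm (least common multiple).
Compute lcm iteratively: start with first element, then lcm(current, next).
Elements: [5, 16, 20]
lcm(5,16) = 80
lcm(80,20) = 80
Final lcm = 80


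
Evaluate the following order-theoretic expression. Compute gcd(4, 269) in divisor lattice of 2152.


In a divisor lattice, meet = gcd (greatest common divisor).
By Euclidean algorithm or factoring: gcd(4,269) = 1


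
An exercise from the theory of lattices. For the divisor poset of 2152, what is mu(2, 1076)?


In a divisor lattice, mu(a,b) = mu(b/a) where mu is the classical Mobius function.
b/a = 1076/2 = 538
Prime factorization of 538: primes [2, 269]
538 is squarefree with 2 prime factor(s), so mu(538) = (-1)^2 = 1


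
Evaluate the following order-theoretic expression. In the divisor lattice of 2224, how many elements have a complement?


An element a is complemented if some b has a meet b = bottom, a join b = top.
a is complemented iff gcd(a, n/a)=1, i.e. a is a unitary divisor of 2224.
Complemented elements: 1, 16, 139, 2224
Count: 4


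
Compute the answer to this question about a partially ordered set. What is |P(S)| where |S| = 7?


Power set = 2^n.
2^7 = 128


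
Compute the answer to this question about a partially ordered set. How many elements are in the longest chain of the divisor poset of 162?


A chain is a totally ordered subset; we count the number of elements in a maximum chain.
Compute, for each element x, the size of the longest chain ending at x:
  1: 1
  2: 2
  3: 2
  9: 3
  6: 3
  27: 4
  ...
A maximum chain: 1 < 2 < 6 < 18 < 54 < 162
Number of elements in the longest chain: 6


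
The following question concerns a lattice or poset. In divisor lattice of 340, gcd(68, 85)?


Meet=gcd.
gcd(68,85)=17


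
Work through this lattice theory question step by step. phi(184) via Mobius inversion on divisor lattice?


phi(n) = n * prod_{p|n} (1 - 1/p).
Prime divisors of 184: [2, 23]
phi(184) = 184 * (1 - 1/2) * (1 - 1/23)
phi(184) = 88


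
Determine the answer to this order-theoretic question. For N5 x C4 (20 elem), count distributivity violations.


Distributive law: a ^ (b v c) = (a ^ b) v (a ^ c).
Check all 20^3 = 8000 ordered triples (a,b,c).
  e.g. a=(b,0), b=(a,0), c=(c,0): lhs=(b,0) != rhs=(a,0)
  e.g. a=(b,0), b=(a,0), c=(c,1): lhs=(b,0) != rhs=(a,0)
Total violating triples: 128


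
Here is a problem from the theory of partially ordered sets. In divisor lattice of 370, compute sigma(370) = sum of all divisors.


sigma(n) = sum of divisors.
Divisors of 370: [1, 2, 5, 10, 37, 74, 185, 370]
Sum = 684


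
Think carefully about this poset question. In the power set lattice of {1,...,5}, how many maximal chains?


A maximal chain goes from the minimum element to a maximal element via cover relations.
Counting all min-to-max paths in the cover graph.
Total maximal chains: 120


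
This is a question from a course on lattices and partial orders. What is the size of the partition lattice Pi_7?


B(n) = number of set partitions of an n-element set.
B(n) satisfies the recurrence: B(n+1) = sum_k C(n,k)*B(k).
B(7) = 877


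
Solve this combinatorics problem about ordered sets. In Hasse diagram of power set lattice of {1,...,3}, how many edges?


A cover relation a -< b holds when a < b with no c strictly between.
Cover relations:
  {} -< {1}
  {} -< {2}
  {} -< {3}
  {1} -< {1,2}
  {1} -< {1,3}
  {2} -< {1,2}
  {2} -< {2,3}
  {3} -< {1,3}
  ...4 more
Total: 12


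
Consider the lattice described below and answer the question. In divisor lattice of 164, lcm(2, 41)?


Join=lcm.
gcd(2,41)=1
lcm=82


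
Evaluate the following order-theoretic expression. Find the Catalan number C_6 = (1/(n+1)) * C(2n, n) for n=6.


C(n) = C(2n, n) / (n+1).
C(12, 6) = 924
C(6) = 924 / 7 = 132


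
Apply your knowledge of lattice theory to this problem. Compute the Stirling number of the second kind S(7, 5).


S(n,k) = k*S(n-1,k) + S(n-1,k-1).
S(6,5) = 15, S(6,4) = 65
S(7,5) = 5*15 + 65 = 75 + 65
S(7,5) = 140


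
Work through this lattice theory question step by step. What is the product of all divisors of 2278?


Divisors of 2278: [1, 2, 17, 34, 67, 134, 1139, 2278]
Product = n^(d(n)/2) = 2278^(8/2)
Product = 26928668432656


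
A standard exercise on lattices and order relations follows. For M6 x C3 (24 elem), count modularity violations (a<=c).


Modular law: if a <= c then a v (b ^ c) = (a v b) ^ c.
Check all triples (a,b,c) with a <= c among 24 elements.
This lattice is modular (diamonds M_m and their chain-products are modular).
Total violating triples: 0


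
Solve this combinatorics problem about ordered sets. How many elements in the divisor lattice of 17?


Divisors of 17: [1, 17]
Count: 2


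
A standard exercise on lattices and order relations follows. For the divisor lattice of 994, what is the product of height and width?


Height = length of longest chain minus 1; width = size of largest antichain.
A maximum chain: 1 | 71 | 497 | 994  (height 3).
A maximum antichain: {2, 7, 71}  (width 3).
Product = 3 * 3 = 9


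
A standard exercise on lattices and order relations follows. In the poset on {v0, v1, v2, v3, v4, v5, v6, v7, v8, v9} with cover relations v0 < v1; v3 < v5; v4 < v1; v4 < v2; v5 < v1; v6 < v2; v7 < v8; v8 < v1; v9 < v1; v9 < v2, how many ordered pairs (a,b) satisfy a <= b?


The order relation is {(a,b) : a <= b}, reflexive so it includes (a,a).
Examples: (v0,v0), (v0,v1), (v1,v1), (v2,v2), (v3,v1), ...
Total ordered pairs: 22


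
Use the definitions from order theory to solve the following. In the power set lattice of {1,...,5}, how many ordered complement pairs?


Complement pair (a,b): a meet b = bottom, a join b = top.
Here: A intersect B = {} and A union B = {1,...,5}.
Pairs found: ({},{1,2,3,4,5}), ({1},{2,3,4,5}), ({2},{1,3,4,5}), ({3},{1,2,4,5}), ... (28 more)
Total ordered pairs: 32


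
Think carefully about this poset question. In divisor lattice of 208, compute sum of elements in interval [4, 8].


Interval [4,8] in divisors of 208: [4, 8]
Sum = 12


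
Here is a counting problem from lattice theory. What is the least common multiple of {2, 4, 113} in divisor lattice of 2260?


In a divisor lattice, join = lcm (least common multiple).
Compute lcm iteratively: start with first element, then lcm(current, next).
Elements: [2, 4, 113]
lcm(2,4) = 4
lcm(4,113) = 452
Final lcm = 452


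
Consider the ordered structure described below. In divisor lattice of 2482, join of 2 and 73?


In a divisor lattice, join = lcm (least common multiple).
gcd(2,73) = 1
lcm(2,73) = 2*73/gcd = 146/1 = 146


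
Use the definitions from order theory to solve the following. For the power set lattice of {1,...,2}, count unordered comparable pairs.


A comparable pair {a,b} has a < b or b < a in the order.
Count unordered pairs where one element is strictly below the other.
Examples: {{},{1}}, {{},{2}}, {{},{1,2}}, {{1},{1,2}}, ...
Total comparable pairs: 5


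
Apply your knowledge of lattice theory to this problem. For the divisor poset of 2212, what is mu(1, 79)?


In a divisor lattice, mu(a,b) = mu(b/a) where mu is the classical Mobius function.
b/a = 79/1 = 79
Prime factorization of 79: primes [79]
79 is squarefree with 1 prime factor(s), so mu(79) = (-1)^1 = -1


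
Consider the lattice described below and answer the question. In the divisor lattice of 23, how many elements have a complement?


An element a is complemented if some b has a meet b = bottom, a join b = top.
a is complemented iff gcd(a, n/a)=1, i.e. a is a unitary divisor of 23.
Complemented elements: 1, 23
Count: 2


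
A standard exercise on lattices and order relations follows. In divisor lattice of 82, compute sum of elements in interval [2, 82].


Interval [2,82] in divisors of 82: [2, 82]
Sum = 84


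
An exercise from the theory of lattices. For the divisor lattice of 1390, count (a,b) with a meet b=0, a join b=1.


Complement pair (a,b): a meet b = bottom, a join b = top.
Here: gcd(a,b)=1 and lcm(a,b)=1390, i.e. a*b=1390 with a,b coprime.
Pairs found: (1,1390), (2,695), (5,278), (10,139), ... (4 more)
Total ordered pairs: 8


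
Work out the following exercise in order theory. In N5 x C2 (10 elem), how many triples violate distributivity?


Distributive law: a ^ (b v c) = (a ^ b) v (a ^ c).
Check all 10^3 = 1000 ordered triples (a,b,c).
  e.g. a=(b,0), b=(a,0), c=(c,0): lhs=(b,0) != rhs=(a,0)
  e.g. a=(b,0), b=(a,0), c=(c,1): lhs=(b,0) != rhs=(a,0)
Total violating triples: 16


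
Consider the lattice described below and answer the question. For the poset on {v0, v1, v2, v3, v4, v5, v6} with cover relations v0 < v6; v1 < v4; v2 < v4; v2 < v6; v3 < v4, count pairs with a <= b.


The order relation is {(a,b) : a <= b}, reflexive so it includes (a,a).
Examples: (v0,v0), (v0,v6), (v1,v1), (v1,v4), (v2,v2), ...
Total ordered pairs: 12


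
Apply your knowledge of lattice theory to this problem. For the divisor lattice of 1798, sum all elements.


sigma(n) = sum of divisors.
Divisors of 1798: [1, 2, 29, 31, 58, 62, 899, 1798]
Sum = 2880


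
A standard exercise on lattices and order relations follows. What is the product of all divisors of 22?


Divisors of 22: [1, 2, 11, 22]
Product = n^(d(n)/2) = 22^(4/2)
Product = 484


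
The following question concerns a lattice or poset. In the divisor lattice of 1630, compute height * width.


Height = length of longest chain minus 1; width = size of largest antichain.
A maximum chain: 1 | 163 | 815 | 1630  (height 3).
A maximum antichain: {2, 5, 163}  (width 3).
Product = 3 * 3 = 9


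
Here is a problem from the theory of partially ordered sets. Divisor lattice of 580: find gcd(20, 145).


In a divisor lattice, meet = gcd (greatest common divisor).
By Euclidean algorithm or factoring: gcd(20,145) = 5


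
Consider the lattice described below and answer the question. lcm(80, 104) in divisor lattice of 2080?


Join=lcm.
gcd(80,104)=8
lcm=1040


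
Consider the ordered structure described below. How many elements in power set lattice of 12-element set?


Power set = 2^n.
2^12 = 4096


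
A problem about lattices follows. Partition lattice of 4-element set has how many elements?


B(n) = number of set partitions of an n-element set.
B(n) satisfies the recurrence: B(n+1) = sum_k C(n,k)*B(k).
B(4) = 15


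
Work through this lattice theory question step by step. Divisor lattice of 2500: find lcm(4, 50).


In a divisor lattice, join = lcm (least common multiple).
gcd(4,50) = 2
lcm(4,50) = 4*50/gcd = 200/2 = 100


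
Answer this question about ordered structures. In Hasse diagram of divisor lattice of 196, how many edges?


A cover relation a -< b holds when a < b with no c strictly between.
Cover relations:
  1 -< 2
  1 -< 7
  2 -< 4
  2 -< 14
  4 -< 28
  7 -< 14
  7 -< 49
  14 -< 28
  ...4 more
Total: 12


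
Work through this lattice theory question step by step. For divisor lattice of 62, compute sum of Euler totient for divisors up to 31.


Divisors of 62 up to 31: [1, 2, 31]
phi values: [1, 1, 30]
Sum = 32


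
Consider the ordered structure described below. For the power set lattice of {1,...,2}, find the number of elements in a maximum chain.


A chain is a totally ordered subset; we count the number of elements in a maximum chain.
Compute, for each element x, the size of the longest chain ending at x:
  {}: 1
  {1}: 2
  {2}: 2
  {1,2}: 3
A maximum chain: {} < {1} < {1,2}
Number of elements in the longest chain: 3


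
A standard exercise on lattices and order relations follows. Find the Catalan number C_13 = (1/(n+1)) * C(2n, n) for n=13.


C(n) = C(2n, n) / (n+1).
C(26, 13) = 10400600
C(13) = 10400600 / 14 = 742900


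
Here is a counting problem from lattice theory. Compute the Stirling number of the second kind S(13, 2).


S(n,k) = k*S(n-1,k) + S(n-1,k-1).
S(12,2) = 2047, S(12,1) = 1
S(13,2) = 2*2047 + 1 = 4094 + 1
S(13,2) = 4095


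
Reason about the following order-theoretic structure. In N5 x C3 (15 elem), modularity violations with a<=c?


Modular law: if a <= c then a v (b ^ c) = (a v b) ^ c.
Check all triples (a,b,c) with a <= c among 15 elements.
  e.g. a=(a,0), b=(c,0), c=(b,0): lhs=(a,0) != rhs=(b,0)
  e.g. a=(a,0), b=(c,1), c=(b,0): lhs=(a,0) != rhs=(b,0)
Total violating triples: 18


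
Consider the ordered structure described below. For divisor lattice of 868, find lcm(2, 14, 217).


In a divisor lattice, join = lcm (least common multiple).
Compute lcm iteratively: start with first element, then lcm(current, next).
Elements: [2, 14, 217]
lcm(2,14) = 14
lcm(14,217) = 434
Final lcm = 434


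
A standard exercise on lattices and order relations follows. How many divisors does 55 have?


Divisors of 55: [1, 5, 11, 55]
Count: 4


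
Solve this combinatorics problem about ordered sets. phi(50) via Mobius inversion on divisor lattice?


phi(n) = n * prod_{p|n} (1 - 1/p).
Prime divisors of 50: [2, 5]
phi(50) = 50 * (1 - 1/2) * (1 - 1/5)
phi(50) = 20


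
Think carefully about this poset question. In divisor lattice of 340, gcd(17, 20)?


Meet=gcd.
gcd(17,20)=1


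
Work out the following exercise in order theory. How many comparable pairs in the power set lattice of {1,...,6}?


A comparable pair {a,b} has a < b or b < a in the order.
Count unordered pairs where one element is strictly below the other.
Examples: {{},{1}}, {{},{2}}, {{},{3}}, {{},{4}}, ...
Total comparable pairs: 665


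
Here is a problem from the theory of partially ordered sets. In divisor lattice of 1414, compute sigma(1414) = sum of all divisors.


sigma(n) = sum of divisors.
Divisors of 1414: [1, 2, 7, 14, 101, 202, 707, 1414]
Sum = 2448


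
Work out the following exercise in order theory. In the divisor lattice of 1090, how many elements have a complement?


An element a is complemented if some b has a meet b = bottom, a join b = top.
a is complemented iff gcd(a, n/a)=1, i.e. a is a unitary divisor of 1090.
Complemented elements: 1, 2, 5, 10, 109, 218, ... (2 more)
Count: 8


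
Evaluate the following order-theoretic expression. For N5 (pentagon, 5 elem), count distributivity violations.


Distributive law: a ^ (b v c) = (a ^ b) v (a ^ c).
Check all 5^3 = 125 ordered triples (a,b,c).
  e.g. a=b, b=a, c=c: lhs=b != rhs=a
  e.g. a=b, b=c, c=a: lhs=b != rhs=a
Total violating triples: 2


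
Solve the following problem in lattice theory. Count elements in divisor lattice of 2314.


Divisors of 2314: [1, 2, 13, 26, 89, 178, 1157, 2314]
Count: 8


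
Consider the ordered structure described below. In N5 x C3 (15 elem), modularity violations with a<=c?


Modular law: if a <= c then a v (b ^ c) = (a v b) ^ c.
Check all triples (a,b,c) with a <= c among 15 elements.
  e.g. a=(a,0), b=(c,0), c=(b,0): lhs=(a,0) != rhs=(b,0)
  e.g. a=(a,0), b=(c,1), c=(b,0): lhs=(a,0) != rhs=(b,0)
Total violating triples: 18


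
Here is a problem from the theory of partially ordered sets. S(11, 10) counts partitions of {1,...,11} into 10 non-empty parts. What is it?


S(n,k) = k*S(n-1,k) + S(n-1,k-1).
S(10,10) = 1, S(10,9) = 45
S(11,10) = 10*1 + 45 = 10 + 45
S(11,10) = 55


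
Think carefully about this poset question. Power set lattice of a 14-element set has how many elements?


Power set = 2^n.
2^14 = 16384
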